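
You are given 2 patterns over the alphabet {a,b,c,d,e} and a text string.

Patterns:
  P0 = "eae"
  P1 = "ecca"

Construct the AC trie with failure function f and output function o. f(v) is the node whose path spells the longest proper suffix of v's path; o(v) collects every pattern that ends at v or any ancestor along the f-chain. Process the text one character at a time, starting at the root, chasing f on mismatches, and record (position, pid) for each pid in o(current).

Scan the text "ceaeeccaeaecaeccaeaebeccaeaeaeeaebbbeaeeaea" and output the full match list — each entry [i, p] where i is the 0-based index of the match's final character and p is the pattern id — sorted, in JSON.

Construct AC machine:
Trie (insert patterns):
  0='ε' goto e→1
  1='e' goto a→2 c→4
  2='ea' goto e→3
  3='eae' goto ·  ←P0
  4='ec' goto c→5
  5='ecc' goto a→6
  6='ecca' goto ·  ←P1

BFS fail/out derivation:
  n1('e'): parent n0 fail=0; on 'e' 0 → fail=0;  out ∅∪∅=∅
  n2('ea'): parent n1 fail=0; on 'a' 0 → fail=0;  out ∅∪∅=∅
  n4('ec'): parent n1 fail=0; on 'c' 0 → fail=0;  out ∅∪∅=∅
  n3('eae'): parent n2 fail=0; on 'e' 0 → fail=1;  out {0}∪∅={0}
  n5('ecc'): parent n4 fail=0; on 'c' 0 → fail=0;  out ∅∪∅=∅
  n6('ecca'): parent n5 fail=0; on 'a' 0 → fail=0;  out {1}∪∅={1}

Text stream:
i=0 'c': node 0→0
i=1 'e': node 0→1
i=2 'a': node 1→2
i=3 'e': node 2→3  → match P0@[1:3]
i=4 'e': node 3→1 (fail-walked)
i=5 'c': node 1→4
i=6 'c': node 4→5
i=7 'a': node 5→6  → match P1@[4:7]
i=8 'e': node 6→1 (fail-walked)
i=9 'a': node 1→2
i=10 'e': node 2→3  → match P0@[8:10]
i=11 'c': node 3→4 (fail-walked)
i=12 'a': node 4→0 (fail-walked)
i=13 'e': node 0→1
i=14 'c': node 1→4
i=15 'c': node 4→5
i=16 'a': node 5→6  → match P1@[13:16]
i=17 'e': node 6→1 (fail-walked)
i=18 'a': node 1→2
i=19 'e': node 2→3  → match P0@[17:19]
i=20 'b': node 3→0 (fail-walked)
i=21 'e': node 0→1
i=22 'c': node 1→4
i=23 'c': node 4→5
i=24 'a': node 5→6  → match P1@[21:24]
i=25 'e': node 6→1 (fail-walked)
i=26 'a': node 1→2
i=27 'e': node 2→3  → match P0@[25:27]
i=28 'a': node 3→2 (fail-walked)
i=29 'e': node 2→3  → match P0@[27:29]
i=30 'e': node 3→1 (fail-walked)
i=31 'a': node 1→2
i=32 'e': node 2→3  → match P0@[30:32]
i=33 'b': node 3→0 (fail-walked)
i=34 'b': node 0→0
i=35 'b': node 0→0
i=36 'e': node 0→1
i=37 'a': node 1→2
i=38 'e': node 2→3  → match P0@[36:38]
i=39 'e': node 3→1 (fail-walked)
i=40 'a': node 1→2
i=41 'e': node 2→3  → match P0@[39:41]
i=42 'a': node 3→2 (fail-walked)

Matches: [[3,0],[7,1],[10,0],[16,1],[19,0],[24,1],[27,0],[29,0],[32,0],[38,0],[41,0]]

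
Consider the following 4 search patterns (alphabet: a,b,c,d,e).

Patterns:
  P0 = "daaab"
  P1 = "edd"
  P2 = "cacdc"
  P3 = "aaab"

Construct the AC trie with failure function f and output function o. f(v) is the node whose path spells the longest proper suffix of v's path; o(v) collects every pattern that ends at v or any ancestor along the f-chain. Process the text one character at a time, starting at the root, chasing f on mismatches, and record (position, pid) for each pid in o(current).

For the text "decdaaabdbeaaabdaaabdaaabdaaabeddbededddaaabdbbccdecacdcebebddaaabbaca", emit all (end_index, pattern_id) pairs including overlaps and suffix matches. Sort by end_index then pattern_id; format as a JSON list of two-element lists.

Build:
Trie nodes:
  0='ε' goto a→14 c→9 d→1 e→6
  1='d' goto a→2
  2='da' goto a→3
  3='daa' goto a→4
  4='daaa' goto b→5
  5='daaab' goto ·  ←P0
  6='e' goto d→7
  7='ed' goto d→8
  8='edd' goto ·  ←P1
  9='c' goto a→10
  10='ca' goto c→11
  11='cac' goto d→12
  12='cacd' goto c→13
  13='cacdc' goto ·  ←P2
  14='a' goto a→15
  15='aa' goto a→16
  16='aaa' goto b→17
  17='aaab' goto ·  ←P3

BFS fail/out derivation:
  n1('d'): parent n0 fail=0; on 'd' 0 → fail=0;  out ∅∪∅=∅
  n6('e'): parent n0 fail=0; on 'e' 0 → fail=0;  out ∅∪∅=∅
  n9('c'): parent n0 fail=0; on 'c' 0 → fail=0;  out ∅∪∅=∅
  n14('a'): parent n0 fail=0; on 'a' 0 → fail=0;  out ∅∪∅=∅
  n2('da'): parent n1 fail=0; on 'a' 0 → fail=14;  out ∅∪∅=∅
  n7('ed'): parent n6 fail=0; on 'd' 0 → fail=1;  out ∅∪∅=∅
  n10('ca'): parent n9 fail=0; on 'a' 0 → fail=14;  out ∅∪∅=∅
  n15('aa'): parent n14 fail=0; on 'a' 0 → fail=14;  out ∅∪∅=∅
  n3('daa'): parent n2 fail=14; on 'a' 14 → fail=15;  out ∅∪∅=∅
  n8('edd'): parent n7 fail=1; on 'd' 1→0 → fail=1;  out {1}∪∅={1}
  n11('cac'): parent n10 fail=14; on 'c' 14→0 → fail=9;  out ∅∪∅=∅
  n16('aaa'): parent n15 fail=14; on 'a' 14 → fail=15;  out ∅∪∅=∅
  n4('daaa'): parent n3 fail=15; on 'a' 15 → fail=16;  out ∅∪∅=∅
  n12('cacd'): parent n11 fail=9; on 'd' 9→0 → fail=1;  out ∅∪∅=∅
  n17('aaab'): parent n16 fail=15; on 'b' 15→14→0 → fail=0;  out {3}∪∅={3}
  n5('daaab'): parent n4 fail=16; on 'b' 16 → fail=17;  out {0}∪{3}={0,3}
  n13('cacdc'): parent n12 fail=1; on 'c' 1→0 → fail=9;  out {2}∪∅={2}

Text stream:
pos 0 'd': at 1
pos 1 'e': at 6 (via fail)
pos 2 'c': at 9 (via fail)
pos 3 'd': at 1 (via fail)
pos 4 'a': at 2
pos 5 'a': at 3
pos 6 'a': at 4
pos 7 'b': at 5  ** P0@[3:7],P3@[4:7]
pos 8 'd': at 1 (via fail)
pos 9 'b': at 0 (via fail)
pos 10 'e': at 6
pos 11 'a': at 14 (via fail)
pos 12 'a': at 15
pos 13 'a': at 16
pos 14 'b': at 17  ** P3@[11:14]
pos 15 'd': at 1 (via fail)
pos 16 'a': at 2
pos 17 'a': at 3
pos 18 'a': at 4
pos 19 'b': at 5  ** P0@[15:19],P3@[16:19]
pos 20 'd': at 1 (via fail)
pos 21 'a': at 2
pos 22 'a': at 3
pos 23 'a': at 4
pos 24 'b': at 5  ** P0@[20:24],P3@[21:24]
pos 25 'd': at 1 (via fail)
pos 26 'a': at 2
pos 27 'a': at 3
pos 28 'a': at 4
pos 29 'b': at 5  ** P0@[25:29],P3@[26:29]
pos 30 'e': at 6 (via fail)
pos 31 'd': at 7
pos 32 'd': at 8  ** P1@[30:32]
pos 33 'b': at 0 (via fail)
pos 34 'e': at 6
pos 35 'd': at 7
pos 36 'e': at 6 (via fail)
pos 37 'd': at 7
pos 38 'd': at 8  ** P1@[36:38]
pos 39 'd': at 1 (via fail)
pos 40 'a': at 2
pos 41 'a': at 3
pos 42 'a': at 4
pos 43 'b': at 5  ** P0@[39:43],P3@[40:43]
pos 44 'd': at 1 (via fail)
pos 45 'b': at 0 (via fail)
pos 46 'b': at 0
pos 47 'c': at 9
pos 48 'c': at 9 (via fail)
pos 49 'd': at 1 (via fail)
pos 50 'e': at 6 (via fail)
pos 51 'c': at 9 (via fail)
pos 52 'a': at 10
pos 53 'c': at 11
pos 54 'd': at 12
pos 55 'c': at 13  ** P2@[51:55]
pos 56 'e': at 6 (via fail)
pos 57 'b': at 0 (via fail)
pos 58 'e': at 6
pos 59 'b': at 0 (via fail)
pos 60 'd': at 1
pos 61 'd': at 1 (via fail)
pos 62 'a': at 2
pos 63 'a': at 3
pos 64 'a': at 4
pos 65 'b': at 5  ** P0@[61:65],P3@[62:65]
pos 66 'b': at 0 (via fail)
pos 67 'a': at 14
pos 68 'c': at 9 (via fail)
pos 69 'a': at 10

Matches: [[7,0],[7,3],[14,3],[19,0],[19,3],[24,0],[24,3],[29,0],[29,3],[32,1],[38,1],[43,0],[43,3],[55,2],[65,0],[65,3]]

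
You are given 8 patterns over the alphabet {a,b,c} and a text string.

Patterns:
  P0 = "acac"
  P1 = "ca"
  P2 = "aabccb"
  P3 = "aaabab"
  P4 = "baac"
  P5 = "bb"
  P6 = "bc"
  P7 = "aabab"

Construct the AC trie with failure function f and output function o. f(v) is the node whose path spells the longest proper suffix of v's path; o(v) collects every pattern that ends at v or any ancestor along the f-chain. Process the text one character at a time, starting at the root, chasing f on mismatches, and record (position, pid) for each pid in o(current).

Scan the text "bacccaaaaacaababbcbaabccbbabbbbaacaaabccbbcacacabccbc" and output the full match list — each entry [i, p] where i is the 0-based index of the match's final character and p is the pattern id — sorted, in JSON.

Construct AC machine:
Trie (insert patterns):
  0='ε' goto a→1 b→16 c→5
  1='a' goto a→7 c→2
  2='ac' goto a→3
  3='aca' goto c→4
  4='acac' goto ·  ←P0
  5='c' goto a→6
  6='ca' goto ·  ←P1
  7='aa' goto a→12 b→8
  8='aab' goto a→22 c→9
  9='aabc' goto c→10
  10='aabcc' goto b→11
  11='aabccb' goto ·  ←P2
  12='aaa' goto b→13
  13='aaab' goto a→14
  14='aaaba' goto b→15
  15='aaabab' goto ·  ←P3
  16='b' goto a→17 b→20 c→21
  17='ba' goto a→18
  18='baa' goto c→19
  19='baac' goto ·  ←P4
  20='bb' goto ·  ←P5
  21='bc' goto ·  ←P6
  22='aaba' goto b→23
  23='aabab' goto ·  ←P7

BFS fail/out derivation:
  fail(1) 'a': from fail(0)=0 chase 'a': 0 ⇒ 0;  out=∅∪out(0)=∅
  fail(5) 'c': from fail(0)=0 chase 'c': 0 ⇒ 0;  out=∅∪out(0)=∅
  fail(16) 'b': from fail(0)=0 chase 'b': 0 ⇒ 0;  out=∅∪out(0)=∅
  fail(2) 'ac': from fail(1)=0 chase 'c': 0 ⇒ 5;  out=∅∪out(5)=∅
  fail(6) 'ca': from fail(5)=0 chase 'a': 0 ⇒ 1;  out={1}∪out(1)={1}
  fail(7) 'aa': from fail(1)=0 chase 'a': 0 ⇒ 1;  out=∅∪out(1)=∅
  fail(17) 'ba': from fail(16)=0 chase 'a': 0 ⇒ 1;  out=∅∪out(1)=∅
  fail(20) 'bb': from fail(16)=0 chase 'b': 0 ⇒ 16;  out={5}∪out(16)={5}
  fail(21) 'bc': from fail(16)=0 chase 'c': 0 ⇒ 5;  out={6}∪out(5)={6}
  fail(3) 'aca': from fail(2)=5 chase 'a': 5 ⇒ 6;  out=∅∪out(6)={1}
  fail(8) 'aab': from fail(7)=1 chase 'b': 1→0 ⇒ 16;  out=∅∪out(16)=∅
  fail(12) 'aaa': from fail(7)=1 chase 'a': 1 ⇒ 7;  out=∅∪out(7)=∅
  fail(18) 'baa': from fail(17)=1 chase 'a': 1 ⇒ 7;  out=∅∪out(7)=∅
  fail(4) 'acac': from fail(3)=6 chase 'c': 6→1 ⇒ 2;  out={0}∪out(2)={0}
  fail(9) 'aabc': from fail(8)=16 chase 'c': 16 ⇒ 21;  out=∅∪out(21)={6}
  fail(13) 'aaab': from fail(12)=7 chase 'b': 7 ⇒ 8;  out=∅∪out(8)=∅
  fail(19) 'baac': from fail(18)=7 chase 'c': 7→1 ⇒ 2;  out={4}∪out(2)={4}
  fail(22) 'aaba': from fail(8)=16 chase 'a': 16 ⇒ 17;  out=∅∪out(17)=∅
  fail(10) 'aabcc': from fail(9)=21 chase 'c': 21→5→0 ⇒ 5;  out=∅∪out(5)=∅
  fail(14) 'aaaba': from fail(13)=8 chase 'a': 8 ⇒ 22;  out=∅∪out(22)=∅
  fail(23) 'aabab': from fail(22)=17 chase 'b': 17→1→0 ⇒ 16;  out={7}∪out(16)={7}
  fail(11) 'aabccb': from fail(10)=5 chase 'b': 5→0 ⇒ 16;  out={2}∪out(16)={2}
  fail(15) 'aaabab': from fail(14)=22 chase 'b': 22 ⇒ 23;  out={3}∪out(23)={3,7}

Text stream:
i=0 'b': node 0→16
i=1 'a': node 16→17
i=2 'c': node 17→2 (fail-walked)
i=3 'c': node 2→5 (fail-walked)
i=4 'c': node 5→5 (fail-walked)
i=5 'a': node 5→6  → match P1@[4:5]
i=6 'a': node 6→7 (fail-walked)
i=7 'a': node 7→12
i=8 'a': node 12→12 (fail-walked)
i=9 'a': node 12→12 (fail-walked)
i=10 'c': node 12→2 (fail-walked)
i=11 'a': node 2→3  → match P1@[10:11]
i=12 'a': node 3→7 (fail-walked)
i=13 'b': node 7→8
i=14 'a': node 8→22
i=15 'b': node 22→23  → match P7@[11:15]
i=16 'b': node 23→20 (fail-walked)  → match P5@[15:16]
i=17 'c': node 20→21 (fail-walked)  → match P6@[16:17]
i=18 'b': node 21→16 (fail-walked)
i=19 'a': node 16→17
i=20 'a': node 17→18
i=21 'b': node 18→8 (fail-walked)
i=22 'c': node 8→9  → match P6@[21:22]
i=23 'c': node 9→10
i=24 'b': node 10→11  → match P2@[19:24]
i=25 'b': node 11→20 (fail-walked)  → match P5@[24:25]
i=26 'a': node 20→17 (fail-walked)
i=27 'b': node 17→16 (fail-walked)
i=28 'b': node 16→20  → match P5@[27:28]
i=29 'b': node 20→20 (fail-walked)  → match P5@[28:29]
i=30 'b': node 20→20 (fail-walked)  → match P5@[29:30]
i=31 'a': node 20→17 (fail-walked)
i=32 'a': node 17→18
i=33 'c': node 18→19  → match P4@[30:33]
i=34 'a': node 19→3 (fail-walked)  → match P1@[33:34]
i=35 'a': node 3→7 (fail-walked)
i=36 'a': node 7→12
i=37 'b': node 12→13
i=38 'c': node 13→9 (fail-walked)  → match P6@[37:38]
i=39 'c': node 9→10
i=40 'b': node 10→11  → match P2@[35:40]
i=41 'b': node 11→20 (fail-walked)  → match P5@[40:41]
i=42 'c': node 20→21 (fail-walked)  → match P6@[41:42]
i=43 'a': node 21→6 (fail-walked)  → match P1@[42:43]
i=44 'c': node 6→2 (fail-walked)
i=45 'a': node 2→3  → match P1@[44:45]
i=46 'c': node 3→4  → match P0@[43:46]
i=47 'a': node 4→3 (fail-walked)  → match P1@[46:47]
i=48 'b': node 3→16 (fail-walked)
i=49 'c': node 16→21  → match P6@[48:49]
i=50 'c': node 21→5 (fail-walked)
i=51 'b': node 5→16 (fail-walked)
i=52 'c': node 16→21  → match P6@[51:52]

Matches: [[5,1],[11,1],[15,7],[16,5],[17,6],[22,6],[24,2],[25,5],[28,5],[29,5],[30,5],[33,4],[34,1],[38,6],[40,2],[41,5],[42,6],[43,1],[45,1],[46,0],[47,1],[49,6],[52,6]]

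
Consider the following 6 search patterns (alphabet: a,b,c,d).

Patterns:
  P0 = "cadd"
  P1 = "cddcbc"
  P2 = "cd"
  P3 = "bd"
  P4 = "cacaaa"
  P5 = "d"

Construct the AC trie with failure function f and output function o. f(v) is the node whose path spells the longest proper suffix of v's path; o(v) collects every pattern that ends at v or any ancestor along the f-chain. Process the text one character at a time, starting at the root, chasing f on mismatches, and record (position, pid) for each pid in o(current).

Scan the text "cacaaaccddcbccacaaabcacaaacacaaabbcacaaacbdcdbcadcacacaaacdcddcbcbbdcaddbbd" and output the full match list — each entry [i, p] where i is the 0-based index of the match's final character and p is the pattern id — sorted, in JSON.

Build automaton:
Trie nodes:
  0='ε' goto b→10 c→1 d→16
  1='c' goto a→2 d→5
  2='ca' goto c→12 d→3
  3='cad' goto d→4
  4='cadd' goto ·  [P0 ends]
  5='cd' goto d→6  [P2 ends]
  6='cdd' goto c→7
  7='cddc' goto b→8
  8='cddcb' goto c→9
  9='cddcbc' goto ·  [P1 ends]
  10='b' goto d→11
  11='bd' goto ·  [P3 ends]
  12='cac' goto a→13
  13='caca' goto a→14
  14='cacaa' goto a→15
  15='cacaaa' goto ·  [P4 ends]
  16='d' goto ·  [P5 ends]

Failure links (BFS by depth):
  n1('c'): parent n0 fail=0; on 'c' 0 → fail=0;  out ∅∪∅=∅
  n10('b'): parent n0 fail=0; on 'b' 0 → fail=0;  out ∅∪∅=∅
  n16('d'): parent n0 fail=0; on 'd' 0 → fail=0;  out {5}∪∅={5}
  n2('ca'): parent n1 fail=0; on 'a' 0 → fail=0;  out ∅∪∅=∅
  n5('cd'): parent n1 fail=0; on 'd' 0 → fail=16;  out {2}∪{5}={2,5}
  n11('bd'): parent n10 fail=0; on 'd' 0 → fail=16;  out {3}∪{5}={3,5}
  n3('cad'): parent n2 fail=0; on 'd' 0 → fail=16;  out ∅∪{5}={5}
  n6('cdd'): parent n5 fail=16; on 'd' 16→0 → fail=16;  out ∅∪{5}={5}
  n12('cac'): parent n2 fail=0; on 'c' 0 → fail=1;  out ∅∪∅=∅
  n4('cadd'): parent n3 fail=16; on 'd' 16→0 → fail=16;  out {0}∪{5}={0,5}
  n7('cddc'): parent n6 fail=16; on 'c' 16→0 → fail=1;  out ∅∪∅=∅
  n13('caca'): parent n12 fail=1; on 'a' 1 → fail=2;  out ∅∪∅=∅
  n8('cddcb'): parent n7 fail=1; on 'b' 1→0 → fail=10;  out ∅∪∅=∅
  n14('cacaa'): parent n13 fail=2; on 'a' 2→0 → fail=0;  out ∅∪∅=∅
  n9('cddcbc'): parent n8 fail=10; on 'c' 10→0 → fail=1;  out {1}∪∅={1}
  n15('cacaaa'): parent n14 fail=0; on 'a' 0 → fail=0;  out {4}∪∅={4}

Text stream:
i=0 'c': node 0→1
i=1 'a': node 1→2
i=2 'c': node 2→12
i=3 'a': node 12→13
i=4 'a': node 13→14
i=5 'a': node 14→15  emit P4@[0:5]
i=6 'c': node 15→1 (via fail)
i=7 'c': node 1→1 (via fail)
i=8 'd': node 1→5  emit P2@[7:8],P5@[8:8]
i=9 'd': node 5→6  emit P5@[9:9]
i=10 'c': node 6→7
i=11 'b': node 7→8
i=12 'c': node 8→9  emit P1@[7:12]
i=13 'c': node 9→1 (via fail)
i=14 'a': node 1→2
i=15 'c': node 2→12
i=16 'a': node 12→13
i=17 'a': node 13→14
i=18 'a': node 14→15  emit P4@[13:18]
i=19 'b': node 15→10 (via fail)
i=20 'c': node 10→1 (via fail)
i=21 'a': node 1→2
i=22 'c': node 2→12
i=23 'a': node 12→13
i=24 'a': node 13→14
i=25 'a': node 14→15  emit P4@[20:25]
i=26 'c': node 15→1 (via fail)
i=27 'a': node 1→2
i=28 'c': node 2→12
i=29 'a': node 12→13
i=30 'a': node 13→14
i=31 'a': node 14→15  emit P4@[26:31]
i=32 'b': node 15→10 (via fail)
i=33 'b': node 10→10 (via fail)
i=34 'c': node 10→1 (via fail)
i=35 'a': node 1→2
i=36 'c': node 2→12
i=37 'a': node 12→13
i=38 'a': node 13→14
i=39 'a': node 14→15  emit P4@[34:39]
i=40 'c': node 15→1 (via fail)
i=41 'b': node 1→10 (via fail)
i=42 'd': node 10→11  emit P3@[41:42],P5@[42:42]
i=43 'c': node 11→1 (via fail)
i=44 'd': node 1→5  emit P2@[43:44],P5@[44:44]
i=45 'b': node 5→10 (via fail)
i=46 'c': node 10→1 (via fail)
i=47 'a': node 1→2
i=48 'd': node 2→3  emit P5@[48:48]
i=49 'c': node 3→1 (via fail)
i=50 'a': node 1→2
i=51 'c': node 2→12
i=52 'a': node 12→13
i=53 'c': node 13→12 (via fail)
i=54 'a': node 12→13
i=55 'a': node 13→14
i=56 'a': node 14→15  emit P4@[51:56]
i=57 'c': node 15→1 (via fail)
i=58 'd': node 1→5  emit P2@[57:58],P5@[58:58]
i=59 'c': node 5→1 (via fail)
i=60 'd': node 1→5  emit P2@[59:60],P5@[60:60]
i=61 'd': node 5→6  emit P5@[61:61]
i=62 'c': node 6→7
i=63 'b': node 7→8
i=64 'c': node 8→9  emit P1@[59:64]
i=65 'b': node 9→10 (via fail)
i=66 'b': node 10→10 (via fail)
i=67 'd': node 10→11  emit P3@[66:67],P5@[67:67]
i=68 'c': node 11→1 (via fail)
i=69 'a': node 1→2
i=70 'd': node 2→3  emit P5@[70:70]
i=71 'd': node 3→4  emit P0@[68:71],P5@[71:71]
i=72 'b': node 4→10 (via fail)
i=73 'b': node 10→10 (via fail)
i=74 'd': node 10→11  emit P3@[73:74],P5@[74:74]

Matches: [[5,4],[8,2],[8,5],[9,5],[12,1],[18,4],[25,4],[31,4],[39,4],[42,3],[42,5],[44,2],[44,5],[48,5],[56,4],[58,2],[58,5],[60,2],[60,5],[61,5],[64,1],[67,3],[67,5],[70,5],[71,0],[71,5],[74,3],[74,5]]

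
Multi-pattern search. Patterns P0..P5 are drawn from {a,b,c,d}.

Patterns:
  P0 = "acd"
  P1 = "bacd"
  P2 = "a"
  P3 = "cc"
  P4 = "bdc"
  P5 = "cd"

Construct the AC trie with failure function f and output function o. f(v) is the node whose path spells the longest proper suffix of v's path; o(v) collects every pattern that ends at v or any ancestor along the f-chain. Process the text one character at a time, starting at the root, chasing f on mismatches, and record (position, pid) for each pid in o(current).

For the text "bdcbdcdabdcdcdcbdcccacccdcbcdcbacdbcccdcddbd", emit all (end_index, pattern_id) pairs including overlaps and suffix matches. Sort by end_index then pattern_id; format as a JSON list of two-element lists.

Build:
Trie nodes:
  n0 'ε': a→1 b→4 c→8
  n1 'a': c→2  [P2 ends]
  n2 'ac': d→3
  n3 'acd': ·  [P0 ends]
  n4 'b': a→5 d→10
  n5 'ba': c→6
  n6 'bac': d→7
  n7 'bacd': ·  [P1 ends]
  n8 'c': c→9 d→12
  n9 'cc': ·  [P3 ends]
  n10 'bd': c→11
  n11 'bdc': ·  [P4 ends]
  n12 'cd': ·  [P5 ends]

BFS fail/out derivation:
  n1('a'): parent n0 fail=0; on 'a' 0 → fail=0;  out {2}∪∅={2}
  n4('b'): parent n0 fail=0; on 'b' 0 → fail=0;  out ∅∪∅=∅
  n8('c'): parent n0 fail=0; on 'c' 0 → fail=0;  out ∅∪∅=∅
  n2('ac'): parent n1 fail=0; on 'c' 0 → fail=8;  out ∅∪∅=∅
  n5('ba'): parent n4 fail=0; on 'a' 0 → fail=1;  out ∅∪{2}={2}
  n9('cc'): parent n8 fail=0; on 'c' 0 → fail=8;  out {3}∪∅={3}
  n10('bd'): parent n4 fail=0; on 'd' 0 → fail=0;  out ∅∪∅=∅
  n12('cd'): parent n8 fail=0; on 'd' 0 → fail=0;  out {5}∪∅={5}
  n3('acd'): parent n2 fail=8; on 'd' 8 → fail=12;  out {0}∪{5}={0,5}
  n6('bac'): parent n5 fail=1; on 'c' 1 → fail=2;  out ∅∪∅=∅
  n11('bdc'): parent n10 fail=0; on 'c' 0 → fail=8;  out {4}∪∅={4}
  n7('bacd'): parent n6 fail=2; on 'd' 2 → fail=3;  out {1}∪{0,5}={0,1,5}

Scan:
pos 0 'b': at 4
pos 1 'd': at 10
pos 2 'c': at 11  → match P4@[0:2]
pos 3 'b': at 4 ·f
pos 4 'd': at 10
pos 5 'c': at 11  → match P4@[3:5]
pos 6 'd': at 12 ·f  → match P5@[5:6]
pos 7 'a': at 1 ·f  → match P2@[7:7]
pos 8 'b': at 4 ·f
pos 9 'd': at 10
pos 10 'c': at 11  → match P4@[8:10]
pos 11 'd': at 12 ·f  → match P5@[10:11]
pos 12 'c': at 8 ·f
pos 13 'd': at 12  → match P5@[12:13]
pos 14 'c': at 8 ·f
pos 15 'b': at 4 ·f
pos 16 'd': at 10
pos 17 'c': at 11  → match P4@[15:17]
pos 18 'c': at 9 ·f  → match P3@[17:18]
pos 19 'c': at 9 ·f  → match P3@[18:19]
pos 20 'a': at 1 ·f  → match P2@[20:20]
pos 21 'c': at 2
pos 22 'c': at 9 ·f  → match P3@[21:22]
pos 23 'c': at 9 ·f  → match P3@[22:23]
pos 24 'd': at 12 ·f  → match P5@[23:24]
pos 25 'c': at 8 ·f
pos 26 'b': at 4 ·f
pos 27 'c': at 8 ·f
pos 28 'd': at 12  → match P5@[27:28]
pos 29 'c': at 8 ·f
pos 30 'b': at 4 ·f
pos 31 'a': at 5  → match P2@[31:31]
pos 32 'c': at 6
pos 33 'd': at 7  → match P0@[31:33],P1@[30:33],P5@[32:33]
pos 34 'b': at 4 ·f
pos 35 'c': at 8 ·f
pos 36 'c': at 9  → match P3@[35:36]
pos 37 'c': at 9 ·f  → match P3@[36:37]
pos 38 'd': at 12 ·f  → match P5@[37:38]
pos 39 'c': at 8 ·f
pos 40 'd': at 12  → match P5@[39:40]
pos 41 'd': at 0 ·f
pos 42 'b': at 4
pos 43 'd': at 10

Result: [[2,4],[5,4],[6,5],[7,2],[10,4],[11,5],[13,5],[17,4],[18,3],[19,3],[20,2],[22,3],[23,3],[24,5],[28,5],[31,2],[33,0],[33,1],[33,5],[36,3],[37,3],[38,5],[40,5]]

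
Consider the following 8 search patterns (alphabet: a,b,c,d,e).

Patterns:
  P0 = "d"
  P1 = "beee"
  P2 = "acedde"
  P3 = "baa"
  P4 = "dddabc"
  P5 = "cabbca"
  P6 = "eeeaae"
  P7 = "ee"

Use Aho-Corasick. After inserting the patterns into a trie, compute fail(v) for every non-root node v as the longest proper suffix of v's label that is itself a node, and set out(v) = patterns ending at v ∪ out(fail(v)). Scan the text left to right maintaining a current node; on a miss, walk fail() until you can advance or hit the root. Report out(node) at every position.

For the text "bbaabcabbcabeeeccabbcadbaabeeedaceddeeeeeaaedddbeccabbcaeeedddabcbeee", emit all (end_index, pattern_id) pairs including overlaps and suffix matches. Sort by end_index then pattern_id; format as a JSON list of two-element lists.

Build:
Trie nodes:
  0='ε' goto a→6 b→2 c→19 d→1 e→25
  1='d' goto d→14  [P0 ends]
  2='b' goto a→12 e→3
  3='be' goto e→4
  4='bee' goto e→5
  5='beee' goto ·  [P1 ends]
  6='a' goto c→7
  7='ac' goto e→8
  8='ace' goto d→9
  9='aced' goto d→10
  10='acedd' goto e→11
  11='acedde' goto ·  [P2 ends]
  12='ba' goto a→13
  13='baa' goto ·  [P3 ends]
  14='dd' goto d→15
  15='ddd' goto a→16
  16='ddda' goto b→17
  17='dddab' goto c→18
  18='dddabc' goto ·  [P4 ends]
  19='c' goto a→20
  20='ca' goto b→21
  21='cab' goto b→22
  22='cabb' goto c→23
  23='cabbc' goto a→24
  24='cabbca' goto ·  [P5 ends]
  25='e' goto e→26
  26='ee' goto e→27  [P7 ends]
  27='eee' goto a→28
  28='eeea' goto a→29
  29='eeeaa' goto e→30
  30='eeeaae' goto ·  [P6 ends]

Failure links (BFS by depth):
  n1('d'): parent n0 fail=0; on 'd' 0 → fail=0;  out {0}∪∅={0}
  n2('b'): parent n0 fail=0; on 'b' 0 → fail=0;  out ∅∪∅=∅
  n6('a'): parent n0 fail=0; on 'a' 0 → fail=0;  out ∅∪∅=∅
  n19('c'): parent n0 fail=0; on 'c' 0 → fail=0;  out ∅∪∅=∅
  n25('e'): parent n0 fail=0; on 'e' 0 → fail=0;  out ∅∪∅=∅
  n3('be'): parent n2 fail=0; on 'e' 0 → fail=25;  out ∅∪∅=∅
  n7('ac'): parent n6 fail=0; on 'c' 0 → fail=19;  out ∅∪∅=∅
  n12('ba'): parent n2 fail=0; on 'a' 0 → fail=6;  out ∅∪∅=∅
  n14('dd'): parent n1 fail=0; on 'd' 0 → fail=1;  out ∅∪{0}={0}
  n20('ca'): parent n19 fail=0; on 'a' 0 → fail=6;  out ∅∪∅=∅
  n26('ee'): parent n25 fail=0; on 'e' 0 → fail=25;  out {7}∪∅={7}
  n4('bee'): parent n3 fail=25; on 'e' 25 → fail=26;  out ∅∪{7}={7}
  n8('ace'): parent n7 fail=19; on 'e' 19→0 → fail=25;  out ∅∪∅=∅
  n13('baa'): parent n12 fail=6; on 'a' 6→0 → fail=6;  out {3}∪∅={3}
  n15('ddd'): parent n14 fail=1; on 'd' 1 → fail=14;  out ∅∪{0}={0}
  n21('cab'): parent n20 fail=6; on 'b' 6→0 → fail=2;  out ∅∪∅=∅
  n27('eee'): parent n26 fail=25; on 'e' 25 → fail=26;  out ∅∪{7}={7}
  n5('beee'): parent n4 fail=26; on 'e' 26 → fail=27;  out {1}∪{7}={1,7}
  n9('aced'): parent n8 fail=25; on 'd' 25→0 → fail=1;  out ∅∪{0}={0}
  n16('ddda'): parent n15 fail=14; on 'a' 14→1→0 → fail=6;  out ∅∪∅=∅
  n22('cabb'): parent n21 fail=2; on 'b' 2→0 → fail=2;  out ∅∪∅=∅
  n28('eeea'): parent n27 fail=26; on 'a' 26→25→0 → fail=6;  out ∅∪∅=∅
  n10('acedd'): parent n9 fail=1; on 'd' 1 → fail=14;  out ∅∪{0}={0}
  n17('dddab'): parent n16 fail=6; on 'b' 6→0 → fail=2;  out ∅∪∅=∅
  n23('cabbc'): parent n22 fail=2; on 'c' 2→0 → fail=19;  out ∅∪∅=∅
  n29('eeeaa'): parent n28 fail=6; on 'a' 6→0 → fail=6;  out ∅∪∅=∅
  n11('acedde'): parent n10 fail=14; on 'e' 14→1→0 → fail=25;  out {2}∪∅={2}
  n18('dddabc'): parent n17 fail=2; on 'c' 2→0 → fail=19;  out {4}∪∅={4}
  n24('cabbca'): parent n23 fail=19; on 'a' 19 → fail=20;  out {5}∪∅={5}
  n30('eeeaae'): parent n29 fail=6; on 'e' 6→0 → fail=25;  out {6}∪∅={6}

Text stream:
[0] read 'b'  n0⇒n2
[1] read 'b'  n2⇒n2 (fail-walked)
[2] read 'a'  n2⇒n12
[3] read 'a'  n12⇒n13  ** P3@[1:3]
[4] read 'b'  n13⇒n2 (fail-walked)
[5] read 'c'  n2⇒n19 (fail-walked)
[6] read 'a'  n19⇒n20
[7] read 'b'  n20⇒n21
[8] read 'b'  n21⇒n22
[9] read 'c'  n22⇒n23
[10] read 'a'  n23⇒n24  ** P5@[5:10]
[11] read 'b'  n24⇒n21 (fail-walked)
[12] read 'e'  n21⇒n3 (fail-walked)
[13] read 'e'  n3⇒n4  ** P7@[12:13]
[14] read 'e'  n4⇒n5  ** P1@[11:14],P7@[13:14]
[15] read 'c'  n5⇒n19 (fail-walked)
[16] read 'c'  n19⇒n19 (fail-walked)
[17] read 'a'  n19⇒n20
[18] read 'b'  n20⇒n21
[19] read 'b'  n21⇒n22
[20] read 'c'  n22⇒n23
[21] read 'a'  n23⇒n24  ** P5@[16:21]
[22] read 'd'  n24⇒n1 (fail-walked)  ** P0@[22:22]
[23] read 'b'  n1⇒n2 (fail-walked)
[24] read 'a'  n2⇒n12
[25] read 'a'  n12⇒n13  ** P3@[23:25]
[26] read 'b'  n13⇒n2 (fail-walked)
[27] read 'e'  n2⇒n3
[28] read 'e'  n3⇒n4  ** P7@[27:28]
[29] read 'e'  n4⇒n5  ** P1@[26:29],P7@[28:29]
[30] read 'd'  n5⇒n1 (fail-walked)  ** P0@[30:30]
[31] read 'a'  n1⇒n6 (fail-walked)
[32] read 'c'  n6⇒n7
[33] read 'e'  n7⇒n8
[34] read 'd'  n8⇒n9  ** P0@[34:34]
[35] read 'd'  n9⇒n10  ** P0@[35:35]
[36] read 'e'  n10⇒n11  ** P2@[31:36]
[37] read 'e'  n11⇒n26 (fail-walked)  ** P7@[36:37]
[38] read 'e'  n26⇒n27  ** P7@[37:38]
[39] read 'e'  n27⇒n27 (fail-walked)  ** P7@[38:39]
[40] read 'e'  n27⇒n27 (fail-walked)  ** P7@[39:40]
[41] read 'a'  n27⇒n28
[42] read 'a'  n28⇒n29
[43] read 'e'  n29⇒n30  ** P6@[38:43]
[44] read 'd'  n30⇒n1 (fail-walked)  ** P0@[44:44]
[45] read 'd'  n1⇒n14  ** P0@[45:45]
[46] read 'd'  n14⇒n15  ** P0@[46:46]
[47] read 'b'  n15⇒n2 (fail-walked)
[48] read 'e'  n2⇒n3
[49] read 'c'  n3⇒n19 (fail-walked)
[50] read 'c'  n19⇒n19 (fail-walked)
[51] read 'a'  n19⇒n20
[52] read 'b'  n20⇒n21
[53] read 'b'  n21⇒n22
[54] read 'c'  n22⇒n23
[55] read 'a'  n23⇒n24  ** P5@[50:55]
[56] read 'e'  n24⇒n25 (fail-walked)
[57] read 'e'  n25⇒n26  ** P7@[56:57]
[58] read 'e'  n26⇒n27  ** P7@[57:58]
[59] read 'd'  n27⇒n1 (fail-walked)  ** P0@[59:59]
[60] read 'd'  n1⇒n14  ** P0@[60:60]
[61] read 'd'  n14⇒n15  ** P0@[61:61]
[62] read 'a'  n15⇒n16
[63] read 'b'  n16⇒n17
[64] read 'c'  n17⇒n18  ** P4@[59:64]
[65] read 'b'  n18⇒n2 (fail-walked)
[66] read 'e'  n2⇒n3
[67] read 'e'  n3⇒n4  ** P7@[66:67]
[68] read 'e'  n4⇒n5  ** P1@[65:68],P7@[67:68]

Result: [[3,3],[10,5],[13,7],[14,1],[14,7],[21,5],[22,0],[25,3],[28,7],[29,1],[29,7],[30,0],[34,0],[35,0],[36,2],[37,7],[38,7],[39,7],[40,7],[43,6],[44,0],[45,0],[46,0],[55,5],[57,7],[58,7],[59,0],[60,0],[61,0],[64,4],[67,7],[68,1],[68,7]]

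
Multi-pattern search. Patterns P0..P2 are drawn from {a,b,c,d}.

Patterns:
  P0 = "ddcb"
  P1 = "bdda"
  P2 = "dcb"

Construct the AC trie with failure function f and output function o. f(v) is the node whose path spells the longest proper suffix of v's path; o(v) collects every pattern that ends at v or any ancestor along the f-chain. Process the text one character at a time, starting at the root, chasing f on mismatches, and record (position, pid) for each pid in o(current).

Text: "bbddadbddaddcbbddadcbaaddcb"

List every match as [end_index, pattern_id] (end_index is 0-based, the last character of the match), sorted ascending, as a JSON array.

Build:
Trie (insert patterns):
  n0 'ε': b→5 d→1
  n1 'd': c→9 d→2
  n2 'dd': c→3
  n3 'ddc': b→4
  n4 'ddcb': ·  [P0 ends]
  n5 'b': d→6
  n6 'bd': d→7
  n7 'bdd': a→8
  n8 'bdda': ·  [P1 ends]
  n9 'dc': b→10
  n10 'dcb': ·  [P2 ends]

BFS fail/out derivation:
  n1('d'): parent n0 fail=0; on 'd' 0 → fail=0;  out ∅∪∅=∅
  n5('b'): parent n0 fail=0; on 'b' 0 → fail=0;  out ∅∪∅=∅
  n2('dd'): parent n1 fail=0; on 'd' 0 → fail=1;  out ∅∪∅=∅
  n6('bd'): parent n5 fail=0; on 'd' 0 → fail=1;  out ∅∪∅=∅
  n9('dc'): parent n1 fail=0; on 'c' 0 → fail=0;  out ∅∪∅=∅
  n3('ddc'): parent n2 fail=1; on 'c' 1 → fail=9;  out ∅∪∅=∅
  n7('bdd'): parent n6 fail=1; on 'd' 1 → fail=2;  out ∅∪∅=∅
  n10('dcb'): parent n9 fail=0; on 'b' 0 → fail=5;  out {2}∪∅={2}
  n4('ddcb'): parent n3 fail=9; on 'b' 9 → fail=10;  out {0}∪{2}={0,2}
  n8('bdda'): parent n7 fail=2; on 'a' 2→1→0 → fail=0;  out {1}∪∅={1}

Text stream:
i=0 'b': node 0→5
i=1 'b': node 5→5 ·f
i=2 'd': node 5→6
i=3 'd': node 6→7
i=4 'a': node 7→8  emit P1@[1:4]
i=5 'd': node 8→1 ·f
i=6 'b': node 1→5 ·f
i=7 'd': node 5→6
i=8 'd': node 6→7
i=9 'a': node 7→8  emit P1@[6:9]
i=10 'd': node 8→1 ·f
i=11 'd': node 1→2
i=12 'c': node 2→3
i=13 'b': node 3→4  emit P0@[10:13],P2@[11:13]
i=14 'b': node 4→5 ·f
i=15 'd': node 5→6
i=16 'd': node 6→7
i=17 'a': node 7→8  emit P1@[14:17]
i=18 'd': node 8→1 ·f
i=19 'c': node 1→9
i=20 'b': node 9→10  emit P2@[18:20]
i=21 'a': node 10→0 ·f
i=22 'a': node 0→0
i=23 'd': node 0→1
i=24 'd': node 1→2
i=25 'c': node 2→3
i=26 'b': node 3→4  emit P0@[23:26],P2@[24:26]

All matches (sorted): [[4,1],[9,1],[13,0],[13,2],[17,1],[20,2],[26,0],[26,2]]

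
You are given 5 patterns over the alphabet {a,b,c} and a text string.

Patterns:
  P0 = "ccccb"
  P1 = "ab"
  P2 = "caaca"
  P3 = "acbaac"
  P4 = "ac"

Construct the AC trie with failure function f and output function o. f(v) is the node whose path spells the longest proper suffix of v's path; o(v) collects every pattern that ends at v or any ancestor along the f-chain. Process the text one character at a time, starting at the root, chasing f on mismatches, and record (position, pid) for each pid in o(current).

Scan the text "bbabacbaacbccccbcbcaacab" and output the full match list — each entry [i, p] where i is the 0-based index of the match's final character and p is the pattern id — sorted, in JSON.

Construct AC machine:
Trie (insert patterns):
  n0 'ε': a→6 c→1
  n1 'c': a→8 c→2
  n2 'cc': c→3
  n3 'ccc': c→4
  n4 'cccc': b→5
  n5 'ccccb': ·  [P0 ends]
  n6 'a': b→7 c→12
  n7 'ab': ·  [P1 ends]
  n8 'ca': a→9
  n9 'caa': c→10
  n10 'caac': a→11
  n11 'caaca': ·  [P2 ends]
  n12 'ac': b→13  [P4 ends]
  n13 'acb': a→14
  n14 'acba': a→15
  n15 'acbaa': c→16
  n16 'acbaac': ·  [P3 ends]

BFS fail/out derivation:
  fail(1) 'c': from fail(0)=0 chase 'c': 0 ⇒ 0;  out=∅∪out(0)=∅
  fail(6) 'a': from fail(0)=0 chase 'a': 0 ⇒ 0;  out=∅∪out(0)=∅
  fail(2) 'cc': from fail(1)=0 chase 'c': 0 ⇒ 1;  out=∅∪out(1)=∅
  fail(7) 'ab': from fail(6)=0 chase 'b': 0 ⇒ 0;  out={1}∪out(0)={1}
  fail(8) 'ca': from fail(1)=0 chase 'a': 0 ⇒ 6;  out=∅∪out(6)=∅
  fail(12) 'ac': from fail(6)=0 chase 'c': 0 ⇒ 1;  out={4}∪out(1)={4}
  fail(3) 'ccc': from fail(2)=1 chase 'c': 1 ⇒ 2;  out=∅∪out(2)=∅
  fail(9) 'caa': from fail(8)=6 chase 'a': 6→0 ⇒ 6;  out=∅∪out(6)=∅
  fail(13) 'acb': from fail(12)=1 chase 'b': 1→0 ⇒ 0;  out=∅∪out(0)=∅
  fail(4) 'cccc': from fail(3)=2 chase 'c': 2 ⇒ 3;  out=∅∪out(3)=∅
  fail(10) 'caac': from fail(9)=6 chase 'c': 6 ⇒ 12;  out=∅∪out(12)={4}
  fail(14) 'acba': from fail(13)=0 chase 'a': 0 ⇒ 6;  out=∅∪out(6)=∅
  fail(5) 'ccccb': from fail(4)=3 chase 'b': 3→2→1→0 ⇒ 0;  out={0}∪out(0)={0}
  fail(11) 'caaca': from fail(10)=12 chase 'a': 12→1 ⇒ 8;  out={2}∪out(8)={2}
  fail(15) 'acbaa': from fail(14)=6 chase 'a': 6→0 ⇒ 6;  out=∅∪out(6)=∅
  fail(16) 'acbaac': from fail(15)=6 chase 'c': 6 ⇒ 12;  out={3}∪out(12)={3,4}

Scan:
pos 0 'b': at 0
pos 1 'b': at 0
pos 2 'a': at 6
pos 3 'b': at 7  → match P1@[2:3]
pos 4 'a': at 6 (via fail)
pos 5 'c': at 12  → match P4@[4:5]
pos 6 'b': at 13
pos 7 'a': at 14
pos 8 'a': at 15
pos 9 'c': at 16  → match P3@[4:9],P4@[8:9]
pos 10 'b': at 13 (via fail)
pos 11 'c': at 1 (via fail)
pos 12 'c': at 2
pos 13 'c': at 3
pos 14 'c': at 4
pos 15 'b': at 5  → match P0@[11:15]
pos 16 'c': at 1 (via fail)
pos 17 'b': at 0 (via fail)
pos 18 'c': at 1
pos 19 'a': at 8
pos 20 'a': at 9
pos 21 'c': at 10  → match P4@[20:21]
pos 22 'a': at 11  → match P2@[18:22]
pos 23 'b': at 7 (via fail)  → match P1@[22:23]

All matches (sorted): [[3,1],[5,4],[9,3],[9,4],[15,0],[21,4],[22,2],[23,1]]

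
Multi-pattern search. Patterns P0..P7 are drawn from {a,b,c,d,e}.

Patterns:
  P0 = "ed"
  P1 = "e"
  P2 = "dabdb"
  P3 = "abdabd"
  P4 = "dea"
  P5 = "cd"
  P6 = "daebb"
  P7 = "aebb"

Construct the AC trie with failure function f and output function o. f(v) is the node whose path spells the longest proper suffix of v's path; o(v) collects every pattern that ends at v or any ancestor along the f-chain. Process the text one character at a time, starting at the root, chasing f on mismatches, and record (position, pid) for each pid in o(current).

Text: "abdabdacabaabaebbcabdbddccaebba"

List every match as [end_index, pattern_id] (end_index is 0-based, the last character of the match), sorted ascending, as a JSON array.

Build:
Trie nodes:
  0='ε' goto a→8 c→16 d→3 e→1
  1='e' goto d→2  ←P1
  2='ed' goto ·  ←P0
  3='d' goto a→4 e→14
  4='da' goto b→5 e→18
  5='dab' goto d→6
  6='dabd' goto b→7
  7='dabdb' goto ·  ←P2
  8='a' goto b→9 e→21
  9='ab' goto d→10
  10='abd' goto a→11
  11='abda' goto b→12
  12='abdab' goto d→13
  13='abdabd' goto ·  ←P3
  14='de' goto a→15
  15='dea' goto ·  ←P4
  16='c' goto d→17
  17='cd' goto ·  ←P5
  18='dae' goto b→19
  19='daeb' goto b→20
  20='daebb' goto ·  ←P6
  21='ae' goto b→22
  22='aeb' goto b→23
  23='aebb' goto ·  ←P7

BFS fail/out derivation:
  fail(1) 'e': from fail(0)=0 chase 'e': 0 ⇒ 0;  out={1}∪out(0)={1}
  fail(3) 'd': from fail(0)=0 chase 'd': 0 ⇒ 0;  out=∅∪out(0)=∅
  fail(8) 'a': from fail(0)=0 chase 'a': 0 ⇒ 0;  out=∅∪out(0)=∅
  fail(16) 'c': from fail(0)=0 chase 'c': 0 ⇒ 0;  out=∅∪out(0)=∅
  fail(2) 'ed': from fail(1)=0 chase 'd': 0 ⇒ 3;  out={0}∪out(3)={0}
  fail(4) 'da': from fail(3)=0 chase 'a': 0 ⇒ 8;  out=∅∪out(8)=∅
  fail(9) 'ab': from fail(8)=0 chase 'b': 0 ⇒ 0;  out=∅∪out(0)=∅
  fail(14) 'de': from fail(3)=0 chase 'e': 0 ⇒ 1;  out=∅∪out(1)={1}
  fail(17) 'cd': from fail(16)=0 chase 'd': 0 ⇒ 3;  out={5}∪out(3)={5}
  fail(21) 'ae': from fail(8)=0 chase 'e': 0 ⇒ 1;  out=∅∪out(1)={1}
  fail(5) 'dab': from fail(4)=8 chase 'b': 8 ⇒ 9;  out=∅∪out(9)=∅
  fail(10) 'abd': from fail(9)=0 chase 'd': 0 ⇒ 3;  out=∅∪out(3)=∅
  fail(15) 'dea': from fail(14)=1 chase 'a': 1→0 ⇒ 8;  out={4}∪out(8)={4}
  fail(18) 'dae': from fail(4)=8 chase 'e': 8 ⇒ 21;  out=∅∪out(21)={1}
  fail(22) 'aeb': from fail(21)=1 chase 'b': 1→0 ⇒ 0;  out=∅∪out(0)=∅
  fail(6) 'dabd': from fail(5)=9 chase 'd': 9 ⇒ 10;  out=∅∪out(10)=∅
  fail(11) 'abda': from fail(10)=3 chase 'a': 3 ⇒ 4;  out=∅∪out(4)=∅
  fail(19) 'daeb': from fail(18)=21 chase 'b': 21 ⇒ 22;  out=∅∪out(22)=∅
  fail(23) 'aebb': from fail(22)=0 chase 'b': 0 ⇒ 0;  out={7}∪out(0)={7}
  fail(7) 'dabdb': from fail(6)=10 chase 'b': 10→3→0 ⇒ 0;  out={2}∪out(0)={2}
  fail(12) 'abdab': from fail(11)=4 chase 'b': 4 ⇒ 5;  out=∅∪out(5)=∅
  fail(20) 'daebb': from fail(19)=22 chase 'b': 22 ⇒ 23;  out={6}∪out(23)={6,7}
  fail(13) 'abdabd': from fail(12)=5 chase 'd': 5 ⇒ 6;  out={3}∪out(6)={3}

Run:
i=0 'a': node 0→8
i=1 'b': node 8→9
i=2 'd': node 9→10
i=3 'a': node 10→11
i=4 'b': node 11→12
i=5 'd': node 12→13  ** P3@[0:5]
i=6 'a': node 13→11 (via fail)
i=7 'c': node 11→16 (via fail)
i=8 'a': node 16→8 (via fail)
i=9 'b': node 8→9
i=10 'a': node 9→8 (via fail)
i=11 'a': node 8→8 (via fail)
i=12 'b': node 8→9
i=13 'a': node 9→8 (via fail)
i=14 'e': node 8→21  ** P1@[14:14]
i=15 'b': node 21→22
i=16 'b': node 22→23  ** P7@[13:16]
i=17 'c': node 23→16 (via fail)
i=18 'a': node 16→8 (via fail)
i=19 'b': node 8→9
i=20 'd': node 9→10
i=21 'b': node 10→0 (via fail)
i=22 'd': node 0→3
i=23 'd': node 3→3 (via fail)
i=24 'c': node 3→16 (via fail)
i=25 'c': node 16→16 (via fail)
i=26 'a': node 16→8 (via fail)
i=27 'e': node 8→21  ** P1@[27:27]
i=28 'b': node 21→22
i=29 'b': node 22→23  ** P7@[26:29]
i=30 'a': node 23→8 (via fail)

Result: [[5,3],[14,1],[16,7],[27,1],[29,7]]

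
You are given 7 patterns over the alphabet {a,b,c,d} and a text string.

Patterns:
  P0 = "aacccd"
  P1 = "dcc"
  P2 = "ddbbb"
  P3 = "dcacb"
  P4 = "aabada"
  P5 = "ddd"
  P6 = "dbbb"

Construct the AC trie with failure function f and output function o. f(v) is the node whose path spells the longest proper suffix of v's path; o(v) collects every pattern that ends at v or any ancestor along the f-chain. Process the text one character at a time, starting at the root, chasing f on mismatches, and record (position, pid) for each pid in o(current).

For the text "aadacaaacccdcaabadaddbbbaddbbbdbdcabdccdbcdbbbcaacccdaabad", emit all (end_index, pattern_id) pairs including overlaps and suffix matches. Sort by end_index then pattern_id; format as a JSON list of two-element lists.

Construct AC machine:
Trie nodes:
  n0 'ε': a→1 d→7
  n1 'a': a→2
  n2 'aa': b→17 c→3
  n3 'aac': c→4
  n4 'aacc': c→5
  n5 'aaccc': d→6
  n6 'aacccd': ·  ←P0
  n7 'd': b→22 c→8 d→10
  n8 'dc': a→14 c→9
  n9 'dcc': ·  ←P1
  n10 'dd': b→11 d→21
  n11 'ddb': b→12
  n12 'ddbb': b→13
  n13 'ddbbb': ·  ←P2
  n14 'dca': c→15
  n15 'dcac': b→16
  n16 'dcacb': ·  ←P3
  n17 'aab': a→18
  n18 'aaba': d→19
  n19 'aabad': a→20
  n20 'aabada': ·  ←P4
  n21 'ddd': ·  ←P5
  n22 'db': b→23
  n23 'dbb': b→24
  n24 'dbbb': ·  ←P6

Failure links (BFS by depth):
  n1('a'): parent n0 fail=0; on 'a' 0 → fail=0;  out ∅∪∅=∅
  n7('d'): parent n0 fail=0; on 'd' 0 → fail=0;  out ∅∪∅=∅
  n2('aa'): parent n1 fail=0; on 'a' 0 → fail=1;  out ∅∪∅=∅
  n8('dc'): parent n7 fail=0; on 'c' 0 → fail=0;  out ∅∪∅=∅
  n10('dd'): parent n7 fail=0; on 'd' 0 → fail=7;  out ∅∪∅=∅
  n22('db'): parent n7 fail=0; on 'b' 0 → fail=0;  out ∅∪∅=∅
  n3('aac'): parent n2 fail=1; on 'c' 1→0 → fail=0;  out ∅∪∅=∅
  n9('dcc'): parent n8 fail=0; on 'c' 0 → fail=0;  out {1}∪∅={1}
  n11('ddb'): parent n10 fail=7; on 'b' 7 → fail=22;  out ∅∪∅=∅
  n14('dca'): parent n8 fail=0; on 'a' 0 → fail=1;  out ∅∪∅=∅
  n17('aab'): parent n2 fail=1; on 'b' 1→0 → fail=0;  out ∅∪∅=∅
  n21('ddd'): parent n10 fail=7; on 'd' 7 → fail=10;  out {5}∪∅={5}
  n23('dbb'): parent n22 fail=0; on 'b' 0 → fail=0;  out ∅∪∅=∅
  n4('aacc'): parent n3 fail=0; on 'c' 0 → fail=0;  out ∅∪∅=∅
  n12('ddbb'): parent n11 fail=22; on 'b' 22 → fail=23;  out ∅∪∅=∅
  n15('dcac'): parent n14 fail=1; on 'c' 1→0 → fail=0;  out ∅∪∅=∅
  n18('aaba'): parent n17 fail=0; on 'a' 0 → fail=1;  out ∅∪∅=∅
  n24('dbbb'): parent n23 fail=0; on 'b' 0 → fail=0;  out {6}∪∅={6}
  n5('aaccc'): parent n4 fail=0; on 'c' 0 → fail=0;  out ∅∪∅=∅
  n13('ddbbb'): parent n12 fail=23; on 'b' 23 → fail=24;  out {2}∪{6}={2,6}
  n16('dcacb'): parent n15 fail=0; on 'b' 0 → fail=0;  out {3}∪∅={3}
  n19('aabad'): parent n18 fail=1; on 'd' 1→0 → fail=7;  out ∅∪∅=∅
  n6('aacccd'): parent n5 fail=0; on 'd' 0 → fail=7;  out {0}∪∅={0}
  n20('aabada'): parent n19 fail=7; on 'a' 7→0 → fail=1;  out {4}∪∅={4}

Run:
[0] read 'a'  n0⇒n1
[1] read 'a'  n1⇒n2
[2] read 'd'  n2⇒n7 (fail-walked)
[3] read 'a'  n7⇒n1 (fail-walked)
[4] read 'c'  n1⇒n0 (fail-walked)
[5] read 'a'  n0⇒n1
[6] read 'a'  n1⇒n2
[7] read 'a'  n2⇒n2 (fail-walked)
[8] read 'c'  n2⇒n3
[9] read 'c'  n3⇒n4
[10] read 'c'  n4⇒n5
[11] read 'd'  n5⇒n6  emit P0@[6:11]
[12] read 'c'  n6⇒n8 (fail-walked)
[13] read 'a'  n8⇒n14
[14] read 'a'  n14⇒n2 (fail-walked)
[15] read 'b'  n2⇒n17
[16] read 'a'  n17⇒n18
[17] read 'd'  n18⇒n19
[18] read 'a'  n19⇒n20  emit P4@[13:18]
[19] read 'd'  n20⇒n7 (fail-walked)
[20] read 'd'  n7⇒n10
[21] read 'b'  n10⇒n11
[22] read 'b'  n11⇒n12
[23] read 'b'  n12⇒n13  emit P2@[19:23],P6@[20:23]
[24] read 'a'  n13⇒n1 (fail-walked)
[25] read 'd'  n1⇒n7 (fail-walked)
[26] read 'd'  n7⇒n10
[27] read 'b'  n10⇒n11
[28] read 'b'  n11⇒n12
[29] read 'b'  n12⇒n13  emit P2@[25:29],P6@[26:29]
[30] read 'd'  n13⇒n7 (fail-walked)
[31] read 'b'  n7⇒n22
[32] read 'd'  n22⇒n7 (fail-walked)
[33] read 'c'  n7⇒n8
[34] read 'a'  n8⇒n14
[35] read 'b'  n14⇒n0 (fail-walked)
[36] read 'd'  n0⇒n7
[37] read 'c'  n7⇒n8
[38] read 'c'  n8⇒n9  emit P1@[36:38]
[39] read 'd'  n9⇒n7 (fail-walked)
[40] read 'b'  n7⇒n22
[41] read 'c'  n22⇒n0 (fail-walked)
[42] read 'd'  n0⇒n7
[43] read 'b'  n7⇒n22
[44] read 'b'  n22⇒n23
[45] read 'b'  n23⇒n24  emit P6@[42:45]
[46] read 'c'  n24⇒n0 (fail-walked)
[47] read 'a'  n0⇒n1
[48] read 'a'  n1⇒n2
[49] read 'c'  n2⇒n3
[50] read 'c'  n3⇒n4
[51] read 'c'  n4⇒n5
[52] read 'd'  n5⇒n6  emit P0@[47:52]
[53] read 'a'  n6⇒n1 (fail-walked)
[54] read 'a'  n1⇒n2
[55] read 'b'  n2⇒n17
[56] read 'a'  n17⇒n18
[57] read 'd'  n18⇒n19

All matches (sorted): [[11,0],[18,4],[23,2],[23,6],[29,2],[29,6],[38,1],[45,6],[52,0]]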